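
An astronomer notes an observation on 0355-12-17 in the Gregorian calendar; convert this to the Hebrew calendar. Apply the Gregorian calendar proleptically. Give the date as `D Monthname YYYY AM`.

Julian Day Number of the source date = 1851071.
Converting JDN 1851071 to the Hebrew calendar gives 25 Kislev 4116 AM.

25 Kislev 4116 AM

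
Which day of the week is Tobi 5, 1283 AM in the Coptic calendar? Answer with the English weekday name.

In the proleptic Gregorian calendar this is 10 January 1567 (JDN 2293404).
JDN 2293404 mod 7 = 1, and JDN 0 was a Monday, so this is a Tuesday.

Tuesday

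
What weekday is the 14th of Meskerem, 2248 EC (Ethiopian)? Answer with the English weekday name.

This is JDN 2544951 (27 September 2255 Gregorian).
Since JDN mod 7 = 3 (0 = Monday), the day is Thursday.

Thursday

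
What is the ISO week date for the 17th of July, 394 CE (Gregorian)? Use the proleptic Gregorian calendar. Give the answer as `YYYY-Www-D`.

0394-W28-7

The weekday is Sunday (ISO weekday 7).
That Sunday belongs to ISO week 28 of ISO year 394.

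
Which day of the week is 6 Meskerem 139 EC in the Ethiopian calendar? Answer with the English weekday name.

Equivalently 2 September 146 Gregorian, JDN 1774630.
1774630 ≡ 4 (mod 7); counting from Monday = 0 gives Friday.

Friday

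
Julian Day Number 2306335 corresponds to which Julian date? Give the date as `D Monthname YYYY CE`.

JDN 2306335 is 6 June 1602 in the Gregorian calendar.
In the Julian calendar that day is 27 May 1602 CE.

27 May 1602 CE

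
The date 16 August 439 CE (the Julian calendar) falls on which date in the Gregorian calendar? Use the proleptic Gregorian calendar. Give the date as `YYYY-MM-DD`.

0439-08-17

For dates in this range the Gregorian date is 1 day ahead of the Julian.
16 August 439 Julian + 1 day → 17 August 439 Gregorian.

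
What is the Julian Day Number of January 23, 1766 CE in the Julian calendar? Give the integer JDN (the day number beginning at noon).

2366112

Equivalently 3 February 1766 (Gregorian).
JDN 2299161 is 15 October 1582 CE (Gregorian); the target day is +66951 days from there, so JDN = 2366112.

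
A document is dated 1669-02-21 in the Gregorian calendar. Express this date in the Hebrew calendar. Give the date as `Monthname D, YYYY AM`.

Adar I 20, 5429 AM

Julian Day Number of the source date = 2330702.
Converting JDN 2330702 to the Hebrew calendar gives 20 Adar I 5429 AM.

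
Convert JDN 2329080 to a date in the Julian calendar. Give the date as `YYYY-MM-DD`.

1664-09-03

JDN 2329080 is 13 September 1664 in the Gregorian calendar.
In the Julian calendar that day is 1664-09-03.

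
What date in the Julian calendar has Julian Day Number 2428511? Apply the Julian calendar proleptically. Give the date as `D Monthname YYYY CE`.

25 November 1936 CE

JDN 2428511 is 8 December 1936 in the Gregorian calendar.
In the Julian calendar that day is 25 November 1936 CE.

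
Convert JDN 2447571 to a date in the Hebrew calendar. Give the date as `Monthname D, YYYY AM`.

The Gregorian equivalent of JDN 2447571 is 13 February 1989.
In the Hebrew calendar that day is Adar I 8, 5749 AM.

Adar I 8, 5749 AM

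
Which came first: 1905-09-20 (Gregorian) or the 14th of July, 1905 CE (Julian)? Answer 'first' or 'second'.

Converting both to JDN: 2417109 vs 2417054; the smaller is the second.

second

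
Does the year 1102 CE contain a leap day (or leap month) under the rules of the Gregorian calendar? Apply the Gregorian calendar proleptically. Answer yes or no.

1102 is not divisible by 4, so it is a common year.

no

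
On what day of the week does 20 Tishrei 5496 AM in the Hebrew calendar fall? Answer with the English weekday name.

Equivalently 6 October 1735 Gregorian, JDN 2355034.
Since JDN mod 7 = 3 (0 = Monday), the day is Thursday.

Thursday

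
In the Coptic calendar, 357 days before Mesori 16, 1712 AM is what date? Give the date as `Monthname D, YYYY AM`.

Counting 357 days back from JDN 2450318 reaches JDN 2449961, which is Mesori 25, 1711 AM.

Mesori 25, 1711 AM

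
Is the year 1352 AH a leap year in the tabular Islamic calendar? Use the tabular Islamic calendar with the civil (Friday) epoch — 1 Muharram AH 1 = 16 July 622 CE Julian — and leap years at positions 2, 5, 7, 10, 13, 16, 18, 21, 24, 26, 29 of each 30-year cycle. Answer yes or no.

Year 1352 AH is year 2 of its 30-year cycle; leap positions are 2, 5, 7, 10, 13, 16, 18, 21, 24, 26, 29, so it is a leap year (355 days).

yes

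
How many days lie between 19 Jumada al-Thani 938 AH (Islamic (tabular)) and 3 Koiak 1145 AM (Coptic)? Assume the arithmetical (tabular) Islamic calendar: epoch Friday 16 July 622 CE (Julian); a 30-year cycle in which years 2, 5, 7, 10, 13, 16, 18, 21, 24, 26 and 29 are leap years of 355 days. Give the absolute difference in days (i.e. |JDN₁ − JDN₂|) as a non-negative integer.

37680

JDN of the first date = 2280648.
JDN of the second date = 2242968.
|2242968 − 2280648| = 37680.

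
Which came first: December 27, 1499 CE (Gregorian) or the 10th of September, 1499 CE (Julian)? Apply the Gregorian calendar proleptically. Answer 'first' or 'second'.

second

First date → JDN 2268919; second date → JDN 2268820.
JDN 2268820 < JDN 2268919, so the second date is earlier.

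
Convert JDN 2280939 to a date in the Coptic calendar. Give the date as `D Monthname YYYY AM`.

JDN 2280939 is 24 November 1532 in the proleptic Gregorian calendar.
In the Coptic calendar that day is 18 Hathor 1249 AM.

18 Hathor 1249 AM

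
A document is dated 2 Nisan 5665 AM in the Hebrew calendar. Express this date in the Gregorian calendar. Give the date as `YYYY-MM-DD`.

Both dates share Julian Day Number 2416943; in the Gregorian calendar that is 7 April 1905 CE.

1905-04-07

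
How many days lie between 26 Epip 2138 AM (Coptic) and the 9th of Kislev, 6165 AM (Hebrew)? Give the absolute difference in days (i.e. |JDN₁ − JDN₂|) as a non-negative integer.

First date → JDN 2605894; second date → JDN 2599448.
The interval is |2605894 − 2599448| = 6446 days.

6446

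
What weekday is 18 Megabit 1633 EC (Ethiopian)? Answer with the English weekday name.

Equivalently 24 March 1641 Gregorian, JDN 2320506.
JDN 2320506 mod 7 = 6, and JDN 0 was a Monday, so this is a Sunday.

Sunday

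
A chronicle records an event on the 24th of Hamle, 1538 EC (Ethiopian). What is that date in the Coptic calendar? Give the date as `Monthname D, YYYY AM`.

Epip 24, 1262 AM

Both dates share Julian Day Number 2285933; in the Coptic calendar that is 24 Epip 1262 AM.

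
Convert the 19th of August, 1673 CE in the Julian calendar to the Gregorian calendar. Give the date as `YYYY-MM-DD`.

For dates in this range the Gregorian date is 10 days ahead of the Julian.
19 August 1673 Julian + 10 days → 29 August 1673 Gregorian.

1673-08-29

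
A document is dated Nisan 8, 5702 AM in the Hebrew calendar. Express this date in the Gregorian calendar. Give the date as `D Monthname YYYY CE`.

Julian Day Number of the source date = 2430445.
Converting JDN 2430445 to the Gregorian calendar gives 26 March 1942 CE.

26 March 1942 CE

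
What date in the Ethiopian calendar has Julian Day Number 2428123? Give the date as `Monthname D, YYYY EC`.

JDN 2428123 is 16 November 1935 in the Gregorian calendar.
In the Ethiopian calendar that day is Hidar 6, 1928 EC.

Hidar 6, 1928 EC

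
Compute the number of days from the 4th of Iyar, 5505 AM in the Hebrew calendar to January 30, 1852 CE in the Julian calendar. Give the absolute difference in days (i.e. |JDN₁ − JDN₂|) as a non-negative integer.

38996

JDN of the first date = 2358534.
JDN of the second date = 2397530.
|2397530 − 2358534| = 38996.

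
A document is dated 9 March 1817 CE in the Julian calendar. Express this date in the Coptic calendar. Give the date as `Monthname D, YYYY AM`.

Paremhat 13, 1533 AM

Julian Day Number of the source date = 2384785.
Converting JDN 2384785 to the Coptic calendar gives 13 Paremhat 1533 AM.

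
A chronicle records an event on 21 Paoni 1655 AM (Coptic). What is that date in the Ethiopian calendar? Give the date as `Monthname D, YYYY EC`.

Julian Day Number of the source date = 2429443.
Converting JDN 2429443 to the Ethiopian calendar gives 21 Sene 1931 EC.

Sene 21, 1931 EC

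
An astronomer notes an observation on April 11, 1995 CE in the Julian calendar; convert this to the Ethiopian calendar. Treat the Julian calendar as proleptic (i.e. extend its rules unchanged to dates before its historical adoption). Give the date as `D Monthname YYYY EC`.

Julian Day Number of the source date = 2449832.
Converting JDN 2449832 to the Ethiopian calendar gives 16 Miyazya 1987 EC.

16 Miyazya 1987 EC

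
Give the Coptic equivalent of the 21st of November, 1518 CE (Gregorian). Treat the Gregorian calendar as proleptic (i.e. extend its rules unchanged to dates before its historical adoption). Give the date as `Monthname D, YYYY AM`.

Both dates share Julian Day Number 2275822; in the Coptic calendar that is 15 Hathor 1235 AM.

Hathor 15, 1235 AM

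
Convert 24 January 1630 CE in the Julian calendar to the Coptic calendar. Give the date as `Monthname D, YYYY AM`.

Tobi 29, 1346 AM

Julian Day Number of the source date = 2316439.
Converting JDN 2316439 to the Coptic calendar gives 29 Tobi 1346 AM.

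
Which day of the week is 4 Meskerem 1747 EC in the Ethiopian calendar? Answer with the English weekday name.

Thursday

Equivalently 12 September 1754 Gregorian, JDN 2361950.
JDN 2361950 mod 7 = 3, and JDN 0 was a Monday, so this is a Thursday.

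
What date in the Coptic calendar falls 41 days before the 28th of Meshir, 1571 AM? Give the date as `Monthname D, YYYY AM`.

Tobi 17, 1571 AM

JDN of the 28th of Meshir, 1571 AM = 2398649.
2398649 − 41 = 2398608.
JDN 2398608 in the Coptic calendar is Tobi 17, 1571 AM.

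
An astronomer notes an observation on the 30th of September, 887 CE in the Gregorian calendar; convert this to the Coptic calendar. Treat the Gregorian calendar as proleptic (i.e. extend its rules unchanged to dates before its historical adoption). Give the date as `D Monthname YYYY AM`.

Julian Day Number of the source date = 2045303.
Converting JDN 2045303 to the Coptic calendar gives 28 Thout 604 AM.

28 Thout 604 AM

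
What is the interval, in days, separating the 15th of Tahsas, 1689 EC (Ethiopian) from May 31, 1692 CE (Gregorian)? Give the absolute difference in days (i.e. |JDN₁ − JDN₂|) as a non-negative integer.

1665

First date → JDN 2340867; second date → JDN 2339202.
The interval is |2340867 − 2339202| = 1665 days.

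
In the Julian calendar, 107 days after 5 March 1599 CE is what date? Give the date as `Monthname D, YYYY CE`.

JDN of 5 March 1599 CE = 2305156.
2305156 + 107 = 2305263.
JDN 2305263 in the Julian calendar is June 20, 1599 CE.

June 20, 1599 CE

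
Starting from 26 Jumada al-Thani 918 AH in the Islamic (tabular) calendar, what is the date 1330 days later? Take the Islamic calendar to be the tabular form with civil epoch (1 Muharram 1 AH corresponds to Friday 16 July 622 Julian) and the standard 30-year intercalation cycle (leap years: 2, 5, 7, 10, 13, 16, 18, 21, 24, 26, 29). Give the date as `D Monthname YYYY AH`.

The starting date is JDN 2273567; 2273567 + 1330 = 2274897.
JDN 2274897 corresponds to 27 Rabi' al-Awwal 922 AH.

27 Rabi' al-Awwal 922 AH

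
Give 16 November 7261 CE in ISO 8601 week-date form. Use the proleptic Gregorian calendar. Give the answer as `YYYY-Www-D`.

The weekday is Wednesday (ISO weekday 3).
That Wednesday belongs to ISO week 46 of ISO year 7261.

7261-W46-3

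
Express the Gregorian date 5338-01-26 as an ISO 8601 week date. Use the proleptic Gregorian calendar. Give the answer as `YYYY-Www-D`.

5338-W04-7

The weekday is Sunday (ISO weekday 7).
That Sunday belongs to ISO week 4 of ISO year 5338.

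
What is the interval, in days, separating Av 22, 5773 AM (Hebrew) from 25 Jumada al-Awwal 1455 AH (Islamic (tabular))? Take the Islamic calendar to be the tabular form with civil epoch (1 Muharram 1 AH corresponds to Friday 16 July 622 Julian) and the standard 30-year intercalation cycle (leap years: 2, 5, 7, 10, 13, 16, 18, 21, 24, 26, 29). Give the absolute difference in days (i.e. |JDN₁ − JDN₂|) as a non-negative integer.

7328

JDN of the first date = 2456503.
JDN of the second date = 2463831.
|2463831 − 2456503| = 7328.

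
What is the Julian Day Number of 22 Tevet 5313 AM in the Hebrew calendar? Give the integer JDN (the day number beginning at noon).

2288299

Equivalently 18 January 1553 (proleptic Gregorian).
JDN 2299161 is 15 October 1582 CE (Gregorian); the target day is −10862 days from there, so JDN = 2288299.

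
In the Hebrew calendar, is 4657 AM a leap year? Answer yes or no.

no

Hebrew year 4657 is year 2 of its 19-year Metonic cycle; leap years are at positions 3, 6, 8, 11, 14, 17, 19, so it is a common year (12 months).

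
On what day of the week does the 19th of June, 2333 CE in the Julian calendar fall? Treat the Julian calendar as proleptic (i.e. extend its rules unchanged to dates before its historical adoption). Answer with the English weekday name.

Wednesday

This is JDN 2573356 (5 July 2333 Gregorian).
JDN 2573356 mod 7 = 2, and JDN 0 was a Monday, so this is a Wednesday.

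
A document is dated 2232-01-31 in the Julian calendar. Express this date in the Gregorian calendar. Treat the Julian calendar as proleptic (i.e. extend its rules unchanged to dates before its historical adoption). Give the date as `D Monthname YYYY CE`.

15 February 2232 CE

At this point the Julian calendar is 15 days behind the Gregorian.
31 January 2232 Julian + 15 days → 15 February 2232 Gregorian.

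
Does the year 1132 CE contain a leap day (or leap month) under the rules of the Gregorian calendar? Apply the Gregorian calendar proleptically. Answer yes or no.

yes

1132 is divisible by 4 and not by 100, so it is a leap year.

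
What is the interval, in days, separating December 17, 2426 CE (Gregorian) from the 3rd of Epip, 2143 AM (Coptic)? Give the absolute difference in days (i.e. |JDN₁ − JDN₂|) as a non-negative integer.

First date → JDN 2607489; second date → JDN 2607697.
The interval is |2607489 − 2607697| = 208 days.

208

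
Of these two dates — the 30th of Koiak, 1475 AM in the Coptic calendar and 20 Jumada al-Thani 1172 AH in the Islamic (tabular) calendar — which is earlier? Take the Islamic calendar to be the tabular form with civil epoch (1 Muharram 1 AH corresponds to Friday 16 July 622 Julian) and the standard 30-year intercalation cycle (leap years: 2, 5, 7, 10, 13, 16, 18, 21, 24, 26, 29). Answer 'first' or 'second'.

Converting both to JDN: 2363527 vs 2363570; the smaller is the first.

first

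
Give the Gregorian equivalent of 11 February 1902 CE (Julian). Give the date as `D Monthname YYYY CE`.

At this point the Julian calendar is 13 days behind the Gregorian.
11 February 1902 Julian + 13 days → 24 February 1902 Gregorian.

24 February 1902 CE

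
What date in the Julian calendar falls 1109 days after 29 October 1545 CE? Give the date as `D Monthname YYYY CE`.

11 November 1548 CE

Counting 1109 days forward from JDN 2285671 reaches JDN 2286780, which is 11 November 1548 CE.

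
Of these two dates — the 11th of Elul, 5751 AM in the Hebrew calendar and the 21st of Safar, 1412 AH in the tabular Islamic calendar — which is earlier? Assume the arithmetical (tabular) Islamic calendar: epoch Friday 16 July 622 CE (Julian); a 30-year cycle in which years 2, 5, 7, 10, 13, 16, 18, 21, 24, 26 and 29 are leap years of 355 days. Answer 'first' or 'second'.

First date → JDN 2448490; second date → JDN 2448501.
JDN 2448490 < JDN 2448501, so the first date is earlier.

first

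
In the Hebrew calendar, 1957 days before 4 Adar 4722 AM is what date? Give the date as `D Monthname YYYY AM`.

26 Tishrei 4717 AM

The starting date is JDN 2072470; 2072470 − 1957 = 2070513.
JDN 2070513 corresponds to 26 Tishrei 4717 AM.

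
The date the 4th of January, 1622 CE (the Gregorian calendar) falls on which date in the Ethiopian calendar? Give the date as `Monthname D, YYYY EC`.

Both dates share Julian Day Number 2313487; in the Ethiopian calendar that is 29 Tahsas 1614 EC.

Tahsas 29, 1614 EC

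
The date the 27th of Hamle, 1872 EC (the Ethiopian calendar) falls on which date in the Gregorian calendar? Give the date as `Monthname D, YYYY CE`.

August 2, 1880 CE

Julian Day Number of the source date = 2407930.
Converting JDN 2407930 to the Gregorian calendar gives 2 August 1880 CE.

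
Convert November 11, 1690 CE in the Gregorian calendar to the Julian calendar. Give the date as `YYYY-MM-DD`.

1690-11-01

At this point the Julian calendar is 10 days behind the Gregorian.
11 November 1690 Gregorian − 10 days → 1 November 1690 Julian.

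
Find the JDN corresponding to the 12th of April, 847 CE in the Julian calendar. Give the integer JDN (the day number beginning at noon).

2030526

In the proleptic Gregorian calendar the same day is 16 April 847.
JDN 2400001 is 17 November 1858 CE (Gregorian), MJD 0; the target day is −369475 days from there, so JDN = 2030526.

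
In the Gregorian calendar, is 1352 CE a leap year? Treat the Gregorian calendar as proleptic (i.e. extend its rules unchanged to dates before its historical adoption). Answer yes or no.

yes

1352 is divisible by 4 and not by 100, so it is a leap year.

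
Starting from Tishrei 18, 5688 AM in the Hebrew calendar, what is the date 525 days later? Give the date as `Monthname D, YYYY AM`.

Counting 525 days forward from JDN 2425168 reaches JDN 2425693, which is Adar II 10, 5689 AM.

Adar II 10, 5689 AM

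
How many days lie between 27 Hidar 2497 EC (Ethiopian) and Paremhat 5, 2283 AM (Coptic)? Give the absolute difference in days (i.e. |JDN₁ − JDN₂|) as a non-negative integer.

JDN of the first date = 2635971.
JDN of the second date = 2658714.
|2658714 − 2635971| = 22743.

22743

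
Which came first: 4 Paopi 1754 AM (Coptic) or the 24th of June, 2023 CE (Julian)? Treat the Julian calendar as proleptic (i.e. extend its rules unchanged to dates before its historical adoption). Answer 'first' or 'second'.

Converting both to JDN: 2465346 vs 2460133; the smaller is the second.

second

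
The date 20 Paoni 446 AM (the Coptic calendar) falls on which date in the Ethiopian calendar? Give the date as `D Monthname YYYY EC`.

Both dates share Julian Day Number 1987855; in the Ethiopian calendar that is 20 Sene 722 EC.

20 Sene 722 EC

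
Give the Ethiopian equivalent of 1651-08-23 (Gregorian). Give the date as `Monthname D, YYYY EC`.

Both dates share Julian Day Number 2324310; in the Ethiopian calendar that is 20 Nehase 1643 EC.

Nehase 20, 1643 EC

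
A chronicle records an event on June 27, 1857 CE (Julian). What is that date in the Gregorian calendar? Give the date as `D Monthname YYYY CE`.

9 July 1857 CE

The Julian–Gregorian offset here is 12 days (Julian trailing).
27 June 1857 Julian + 12 days → 9 July 1857 Gregorian.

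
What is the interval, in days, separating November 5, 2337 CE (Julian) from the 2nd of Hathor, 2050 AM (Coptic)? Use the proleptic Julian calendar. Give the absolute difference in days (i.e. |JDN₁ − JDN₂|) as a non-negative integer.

JDN of the first date = 2574956.
JDN of the second date = 2573488.
|2573488 − 2574956| = 1468.

1468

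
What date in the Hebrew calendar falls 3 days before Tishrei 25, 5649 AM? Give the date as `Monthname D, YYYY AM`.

Tishrei 22, 5649 AM

The starting date is JDN 2410911; 2410911 − 3 = 2410908.
JDN 2410908 corresponds to Tishrei 22, 5649 AM.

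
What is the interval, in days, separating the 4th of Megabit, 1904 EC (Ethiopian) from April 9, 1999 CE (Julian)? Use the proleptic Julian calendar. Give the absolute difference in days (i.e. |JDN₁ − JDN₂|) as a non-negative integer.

31816

JDN of the first date = 2419475.
JDN of the second date = 2451291.
|2451291 − 2419475| = 31816.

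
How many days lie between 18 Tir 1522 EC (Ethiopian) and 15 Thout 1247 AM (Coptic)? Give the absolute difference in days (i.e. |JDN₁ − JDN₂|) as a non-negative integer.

242

JDN of the first date = 2279903.
JDN of the second date = 2280145.
|2280145 − 2279903| = 242.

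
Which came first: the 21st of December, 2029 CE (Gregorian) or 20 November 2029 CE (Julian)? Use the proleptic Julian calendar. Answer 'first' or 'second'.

second

The two dates have Julian Day Numbers 2462492 and 2462474 respectively.
Since 2462474 < 2462492, the second date comes first.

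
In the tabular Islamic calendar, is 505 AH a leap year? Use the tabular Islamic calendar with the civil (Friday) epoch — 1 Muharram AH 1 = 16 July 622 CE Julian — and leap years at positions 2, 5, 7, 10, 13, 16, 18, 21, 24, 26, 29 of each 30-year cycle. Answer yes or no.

Year 505 AH is year 25 of its 30-year cycle; leap positions are 2, 5, 7, 10, 13, 16, 18, 21, 24, 26, 29, so it is a common year (354 days).

no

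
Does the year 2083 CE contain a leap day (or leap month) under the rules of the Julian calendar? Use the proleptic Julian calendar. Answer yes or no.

2083 mod 4 = 3, so it is a common year in the Julian calendar.

no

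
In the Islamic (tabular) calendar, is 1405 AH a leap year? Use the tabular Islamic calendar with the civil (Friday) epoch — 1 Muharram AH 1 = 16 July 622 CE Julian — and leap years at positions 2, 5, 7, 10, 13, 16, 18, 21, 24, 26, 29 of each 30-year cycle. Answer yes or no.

Year 1405 AH is year 25 of its 30-year cycle; leap positions are 2, 5, 7, 10, 13, 16, 18, 21, 24, 26, 29, so it is a common year (354 days).

no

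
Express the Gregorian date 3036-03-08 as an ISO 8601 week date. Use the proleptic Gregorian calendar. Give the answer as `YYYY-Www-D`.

The weekday is Tuesday (ISO weekday 2).
That Tuesday belongs to ISO week 10 of ISO year 3036.

3036-W10-2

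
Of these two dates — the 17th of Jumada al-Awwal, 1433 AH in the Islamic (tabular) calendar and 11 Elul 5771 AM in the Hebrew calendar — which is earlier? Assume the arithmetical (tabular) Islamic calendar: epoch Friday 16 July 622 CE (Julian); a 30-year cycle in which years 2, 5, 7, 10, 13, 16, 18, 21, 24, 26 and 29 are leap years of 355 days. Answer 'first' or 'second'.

First date → JDN 2456027; second date → JDN 2455815.
JDN 2455815 < JDN 2456027, so the second date is earlier.

second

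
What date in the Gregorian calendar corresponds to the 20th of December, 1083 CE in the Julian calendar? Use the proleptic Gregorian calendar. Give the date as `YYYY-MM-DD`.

At this point the Julian calendar is 6 days behind the Gregorian.
20 December 1083 Julian + 6 days → 26 December 1083 Gregorian.

1083-12-26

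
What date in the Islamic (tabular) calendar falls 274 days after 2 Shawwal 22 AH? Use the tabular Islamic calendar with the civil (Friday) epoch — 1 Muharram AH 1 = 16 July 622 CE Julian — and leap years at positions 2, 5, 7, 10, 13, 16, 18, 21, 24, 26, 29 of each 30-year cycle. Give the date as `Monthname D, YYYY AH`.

Counting 274 days forward from JDN 1956149 reaches JDN 1956423, which is Rajab 11, 23 AH.

Rajab 11, 23 AH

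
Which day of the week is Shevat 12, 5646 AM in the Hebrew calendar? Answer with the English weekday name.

Equivalently 18 January 1886 Gregorian, JDN 2409925.
Since JDN mod 7 = 0 (0 = Monday), the day is Monday.

Monday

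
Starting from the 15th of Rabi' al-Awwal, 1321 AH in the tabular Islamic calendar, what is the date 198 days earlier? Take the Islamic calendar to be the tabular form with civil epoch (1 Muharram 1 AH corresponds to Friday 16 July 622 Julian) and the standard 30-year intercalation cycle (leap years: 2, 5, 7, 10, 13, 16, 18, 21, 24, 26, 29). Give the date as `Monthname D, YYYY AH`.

Counting 198 days back from JDN 2416277 reaches JDN 2416079, which is Sha'ban 23, 1320 AH.

Sha'ban 23, 1320 AH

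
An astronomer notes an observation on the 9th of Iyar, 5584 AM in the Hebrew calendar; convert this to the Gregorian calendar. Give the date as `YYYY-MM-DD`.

1824-05-07

Julian Day Number of the source date = 2387389.
Converting JDN 2387389 to the Gregorian calendar gives 7 May 1824 CE.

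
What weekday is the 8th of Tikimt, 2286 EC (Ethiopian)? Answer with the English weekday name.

Friday

Equivalently 20 October 2293 Gregorian, JDN 2558854.
JDN 2558854 mod 7 = 4, and JDN 0 was a Monday, so this is a Friday.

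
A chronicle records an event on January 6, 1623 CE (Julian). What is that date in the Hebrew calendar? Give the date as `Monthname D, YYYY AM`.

Both dates share Julian Day Number 2313864; in the Hebrew calendar that is 15 Shevat 5383 AM.

Shevat 15, 5383 AM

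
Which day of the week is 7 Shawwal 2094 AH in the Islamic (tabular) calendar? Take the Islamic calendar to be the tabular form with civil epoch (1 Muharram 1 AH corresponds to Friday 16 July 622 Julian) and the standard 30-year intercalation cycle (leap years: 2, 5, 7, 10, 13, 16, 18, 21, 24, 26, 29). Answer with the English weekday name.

Equivalently 19 December 2653 Gregorian, JDN 2690401.
Since JDN mod 7 = 0 (0 = Monday), the day is Monday.

Monday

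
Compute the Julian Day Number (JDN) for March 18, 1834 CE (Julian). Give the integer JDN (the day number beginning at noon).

2391003

Equivalently 30 March 1834 (Gregorian).
JDN 2400001 is 17 November 1858 CE (Gregorian), MJD 0; the target day is −8998 days from there, so JDN = 2391003.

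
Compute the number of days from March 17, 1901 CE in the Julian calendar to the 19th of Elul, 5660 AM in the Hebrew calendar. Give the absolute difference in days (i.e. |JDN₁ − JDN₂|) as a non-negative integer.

JDN of the first date = 2415474.
JDN of the second date = 2415276.
|2415276 − 2415474| = 198.

198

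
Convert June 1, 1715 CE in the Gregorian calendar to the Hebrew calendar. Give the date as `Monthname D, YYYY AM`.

Iyar 29, 5475 AM

Both dates share Julian Day Number 2347602; in the Hebrew calendar that is 29 Iyar 5475 AM.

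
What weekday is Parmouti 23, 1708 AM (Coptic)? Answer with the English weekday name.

Friday

This is JDN 2448744 (1 May 1992 Gregorian).
2448744 ≡ 4 (mod 7); counting from Monday = 0 gives Friday.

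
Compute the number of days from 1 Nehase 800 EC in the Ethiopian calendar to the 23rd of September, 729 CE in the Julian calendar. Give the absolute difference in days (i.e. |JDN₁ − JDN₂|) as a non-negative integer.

JDN of the first date = 2016386.
JDN of the second date = 1987591.
|1987591 − 2016386| = 28795.

28795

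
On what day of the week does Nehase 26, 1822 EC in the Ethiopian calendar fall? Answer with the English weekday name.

This is JDN 2389696 (31 August 1830 Gregorian).
JDN 2389696 mod 7 = 1, and JDN 0 was a Monday, so this is a Tuesday.

Tuesday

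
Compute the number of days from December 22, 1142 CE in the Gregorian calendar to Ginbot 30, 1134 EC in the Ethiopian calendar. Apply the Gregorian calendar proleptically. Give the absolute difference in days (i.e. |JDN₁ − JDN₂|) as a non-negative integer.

204

First date → JDN 2138522; second date → JDN 2138318.
The interval is |2138522 − 2138318| = 204 days.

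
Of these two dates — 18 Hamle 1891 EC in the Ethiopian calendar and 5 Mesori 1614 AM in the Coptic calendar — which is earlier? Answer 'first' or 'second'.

First date → JDN 2414860; second date → JDN 2414512.
JDN 2414512 < JDN 2414860, so the second date is earlier.

second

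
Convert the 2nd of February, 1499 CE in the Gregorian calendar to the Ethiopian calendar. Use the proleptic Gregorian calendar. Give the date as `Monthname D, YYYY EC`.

Tir 29, 1491 EC

Julian Day Number of the source date = 2268591.
Converting JDN 2268591 to the Ethiopian calendar gives 29 Tir 1491 EC.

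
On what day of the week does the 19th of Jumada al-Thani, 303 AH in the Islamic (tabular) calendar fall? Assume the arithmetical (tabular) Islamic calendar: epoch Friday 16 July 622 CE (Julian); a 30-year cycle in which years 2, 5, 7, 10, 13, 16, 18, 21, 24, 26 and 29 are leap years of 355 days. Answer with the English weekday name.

Equivalently 4 January 916 Gregorian, JDN 2055625.
JDN 2055625 mod 7 = 5, and JDN 0 was a Monday, so this is a Saturday.

Saturday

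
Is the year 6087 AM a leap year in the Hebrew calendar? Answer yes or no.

Hebrew year 6087 is year 7 of its 19-year Metonic cycle; leap years are at positions 3, 6, 8, 11, 14, 17, 19, so it is a common year (12 months).

no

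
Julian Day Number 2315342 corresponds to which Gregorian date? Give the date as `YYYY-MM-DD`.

JDN 2451545 is 1 Jan 2000; 2315342 is −136203 days from there.

1627-02-02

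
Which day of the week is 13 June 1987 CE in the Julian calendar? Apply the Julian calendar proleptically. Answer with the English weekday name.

Equivalently 26 June 1987 Gregorian, JDN 2446973.
Since JDN mod 7 = 4 (0 = Monday), the day is Friday.

Friday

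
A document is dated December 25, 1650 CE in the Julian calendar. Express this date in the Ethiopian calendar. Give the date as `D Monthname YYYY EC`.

Julian Day Number of the source date = 2324079.
Converting JDN 2324079 to the Ethiopian calendar gives 29 Tahsas 1643 EC.

29 Tahsas 1643 EC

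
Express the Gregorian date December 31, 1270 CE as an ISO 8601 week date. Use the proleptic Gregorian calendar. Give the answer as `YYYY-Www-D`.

1271-W01-3

The weekday is Wednesday (ISO weekday 3).
That Wednesday belongs to ISO week 1 of ISO year 1271.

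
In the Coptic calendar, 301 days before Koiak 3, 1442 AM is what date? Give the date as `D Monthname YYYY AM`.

7 Meshir 1441 AM

JDN of Koiak 3, 1442 AM = 2351447.
2351447 − 301 = 2351146.
JDN 2351146 in the Coptic calendar is 7 Meshir 1441 AM.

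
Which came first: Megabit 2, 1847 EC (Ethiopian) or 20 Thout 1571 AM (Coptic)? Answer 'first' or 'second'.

second

The two dates have Julian Day Numbers 2398653 and 2398491 respectively.
Since 2398491 < 2398653, the second date comes first.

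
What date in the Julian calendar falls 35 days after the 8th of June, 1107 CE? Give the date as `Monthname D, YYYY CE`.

July 13, 1107 CE

JDN of the 8th of June, 1107 CE = 2125548.
2125548 + 35 = 2125583.
JDN 2125583 in the Julian calendar is July 13, 1107 CE.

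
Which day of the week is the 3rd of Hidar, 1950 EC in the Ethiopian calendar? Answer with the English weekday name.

This is JDN 2436155 (12 November 1957 Gregorian).
JDN 2436155 mod 7 = 1, and JDN 0 was a Monday, so this is a Tuesday.

Tuesday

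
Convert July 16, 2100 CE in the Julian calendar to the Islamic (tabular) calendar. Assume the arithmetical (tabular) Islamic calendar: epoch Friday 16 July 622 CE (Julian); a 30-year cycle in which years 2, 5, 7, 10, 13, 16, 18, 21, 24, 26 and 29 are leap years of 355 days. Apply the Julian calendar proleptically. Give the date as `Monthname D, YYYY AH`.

Jumada al-Awwal 23, 1524 AH

Julian Day Number of the source date = 2488280.
Converting JDN 2488280 to the tabular Islamic calendar gives 23 Jumada al-Awwal 1524 AH.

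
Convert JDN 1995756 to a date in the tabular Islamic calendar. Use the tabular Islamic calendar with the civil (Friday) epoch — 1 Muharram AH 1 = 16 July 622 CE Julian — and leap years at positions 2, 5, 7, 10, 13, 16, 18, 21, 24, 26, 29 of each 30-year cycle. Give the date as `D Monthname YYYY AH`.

9 Rajab 134 AH

JDN 1995756 is 4 February 752 in the proleptic Gregorian calendar.
In the tabular Islamic calendar that day is 9 Rajab 134 AH.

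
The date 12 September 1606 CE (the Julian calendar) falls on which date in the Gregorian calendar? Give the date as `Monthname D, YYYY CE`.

At this point the Julian calendar is 10 days behind the Gregorian.
12 September 1606 Julian + 10 days → 22 September 1606 Gregorian.

September 22, 1606 CE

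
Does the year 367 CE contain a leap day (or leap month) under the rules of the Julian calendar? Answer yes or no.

no

367 mod 4 = 3, so it is a common year in the Julian calendar.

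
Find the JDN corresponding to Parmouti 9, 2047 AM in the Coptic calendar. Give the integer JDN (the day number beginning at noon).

2572549

Equivalently 20 April 2331 (Gregorian).
JDN 2299161 is 15 October 1582 CE (Gregorian); the target day is +273388 days from there, so JDN = 2572549.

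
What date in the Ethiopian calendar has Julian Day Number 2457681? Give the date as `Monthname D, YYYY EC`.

Tikimt 9, 2009 EC

JDN 2457681 is 19 October 2016 in the Gregorian calendar.
In the Ethiopian calendar that day is Tikimt 9, 2009 EC.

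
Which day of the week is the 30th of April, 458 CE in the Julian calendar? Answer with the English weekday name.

Wednesday

Equivalently 1 May 458 Gregorian, JDN 1888462.
1888462 ≡ 2 (mod 7); counting from Monday = 0 gives Wednesday.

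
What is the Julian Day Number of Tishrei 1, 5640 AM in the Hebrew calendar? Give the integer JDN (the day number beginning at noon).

In the Gregorian calendar the same day is 18 September 1879.
JDN 2400001 is 17 November 1858 CE (Gregorian), MJD 0; the target day is +7610 days from there, so JDN = 2407611.

2407611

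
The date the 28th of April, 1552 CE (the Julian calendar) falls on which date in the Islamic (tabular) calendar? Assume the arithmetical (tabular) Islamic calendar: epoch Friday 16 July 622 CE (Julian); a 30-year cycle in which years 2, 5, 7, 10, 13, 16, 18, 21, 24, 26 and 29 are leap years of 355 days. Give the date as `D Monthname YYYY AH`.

4 Jumada al-Awwal 959 AH

The source date corresponds to 8 May 1552 in the proleptic Gregorian calendar (JDN 2288044).
That day falls on 4 Jumada al-Awwal 959 AH in the tabular Islamic calendar.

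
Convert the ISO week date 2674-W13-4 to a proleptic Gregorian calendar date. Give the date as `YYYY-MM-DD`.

ISO week 1 of 2674 is the week containing the first Thursday of 2674.
Week 13, day 4 (Thursday) lands on 2674-03-26.

2674-03-26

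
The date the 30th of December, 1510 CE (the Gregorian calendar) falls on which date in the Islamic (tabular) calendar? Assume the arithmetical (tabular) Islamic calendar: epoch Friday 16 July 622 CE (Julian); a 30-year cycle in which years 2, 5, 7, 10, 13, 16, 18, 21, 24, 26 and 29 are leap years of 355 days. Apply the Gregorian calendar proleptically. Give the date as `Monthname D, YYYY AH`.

Julian Day Number of the source date = 2272939.
Converting JDN 2272939 to the tabular Islamic calendar gives 19 Ramadan 916 AH.

Ramadan 19, 916 AH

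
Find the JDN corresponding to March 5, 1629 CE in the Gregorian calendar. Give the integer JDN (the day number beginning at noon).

JDN 2299161 is 15 October 1582 CE (Gregorian); the target day is +16943 days from there, so JDN = 2316104.

2316104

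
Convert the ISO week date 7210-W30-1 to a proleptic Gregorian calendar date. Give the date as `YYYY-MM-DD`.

ISO week 1 of 7210 is the week containing the first Thursday of 7210.
Week 30, day 1 (Monday) lands on 7210-07-26.

7210-07-26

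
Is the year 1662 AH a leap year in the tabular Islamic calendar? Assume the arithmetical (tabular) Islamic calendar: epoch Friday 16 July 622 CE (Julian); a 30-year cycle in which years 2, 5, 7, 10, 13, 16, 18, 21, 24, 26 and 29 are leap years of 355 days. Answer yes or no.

no

Year 1662 AH is year 12 of its 30-year cycle; leap positions are 2, 5, 7, 10, 13, 16, 18, 21, 24, 26, 29, so it is a common year (354 days).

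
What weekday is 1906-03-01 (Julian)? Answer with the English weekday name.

Wednesday

This is JDN 2417284 (14 March 1906 Gregorian).
2417284 ≡ 2 (mod 7); counting from Monday = 0 gives Wednesday.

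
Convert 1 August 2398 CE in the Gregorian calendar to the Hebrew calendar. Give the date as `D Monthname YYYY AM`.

18 Av 6158 AM

Both dates share Julian Day Number 2597124; in the Hebrew calendar that is 18 Av 6158 AM.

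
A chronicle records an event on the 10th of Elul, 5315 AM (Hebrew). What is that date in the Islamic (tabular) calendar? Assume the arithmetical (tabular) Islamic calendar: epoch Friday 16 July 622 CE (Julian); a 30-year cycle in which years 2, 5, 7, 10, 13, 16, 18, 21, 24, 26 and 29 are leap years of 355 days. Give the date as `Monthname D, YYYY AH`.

The source date corresponds to 6 September 1555 in the proleptic Gregorian calendar (JDN 2289260).
That day falls on 9 Shawwal 962 AH in the tabular Islamic calendar.

Shawwal 9, 962 AH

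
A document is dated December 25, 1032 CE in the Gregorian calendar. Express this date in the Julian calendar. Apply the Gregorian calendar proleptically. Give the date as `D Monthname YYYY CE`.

At this point the Julian calendar is 6 days behind the Gregorian.
25 December 1032 Gregorian − 6 days → 19 December 1032 Julian.

19 December 1032 CE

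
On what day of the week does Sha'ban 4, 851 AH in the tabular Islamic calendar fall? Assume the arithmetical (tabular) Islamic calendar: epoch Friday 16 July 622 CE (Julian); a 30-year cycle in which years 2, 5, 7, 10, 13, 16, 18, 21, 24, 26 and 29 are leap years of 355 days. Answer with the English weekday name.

Sunday

In the proleptic Gregorian calendar this is 24 October 1447 (JDN 2249862).
Since JDN mod 7 = 6 (0 = Monday), the day is Sunday.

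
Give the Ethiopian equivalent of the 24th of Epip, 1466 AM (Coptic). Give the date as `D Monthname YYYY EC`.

Both dates share Julian Day Number 2360444; in the Ethiopian calendar that is 24 Hamle 1742 EC.

24 Hamle 1742 EC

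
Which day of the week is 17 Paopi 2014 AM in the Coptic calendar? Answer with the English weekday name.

In the Gregorian calendar this is 29 October 2297 (JDN 2560324).
Since JDN mod 7 = 4 (0 = Monday), the day is Friday.

Friday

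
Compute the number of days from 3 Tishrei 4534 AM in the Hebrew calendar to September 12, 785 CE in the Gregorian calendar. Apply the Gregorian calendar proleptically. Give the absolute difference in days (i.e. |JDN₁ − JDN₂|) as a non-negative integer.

JDN of the first date = 2003664.
JDN of the second date = 2008030.
|2008030 − 2003664| = 4366.

4366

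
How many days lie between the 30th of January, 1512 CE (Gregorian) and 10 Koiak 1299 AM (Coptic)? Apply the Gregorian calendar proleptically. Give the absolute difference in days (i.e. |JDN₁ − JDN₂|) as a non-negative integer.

First date → JDN 2273335; second date → JDN 2299223.
The interval is |2273335 − 2299223| = 25888 days.

25888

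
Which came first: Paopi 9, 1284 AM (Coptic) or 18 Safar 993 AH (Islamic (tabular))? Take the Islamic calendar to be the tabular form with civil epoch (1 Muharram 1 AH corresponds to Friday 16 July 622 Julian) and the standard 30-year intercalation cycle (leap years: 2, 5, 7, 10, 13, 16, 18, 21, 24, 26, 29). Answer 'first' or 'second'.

first

First date → JDN 2293684; second date → JDN 2300019.
JDN 2293684 < JDN 2300019, so the first date is earlier.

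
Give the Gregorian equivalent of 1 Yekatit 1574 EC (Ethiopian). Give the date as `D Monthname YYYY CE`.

5 February 1582 CE

Both dates share Julian Day Number 2298909; in the Gregorian calendar that is 5 February 1582 CE.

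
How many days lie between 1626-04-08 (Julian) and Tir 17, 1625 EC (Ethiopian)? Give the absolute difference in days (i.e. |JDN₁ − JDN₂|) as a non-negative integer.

2471

JDN of the first date = 2315052.
JDN of the second date = 2317523.
|2317523 − 2315052| = 2471.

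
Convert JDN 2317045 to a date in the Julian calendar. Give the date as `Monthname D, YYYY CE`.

September 22, 1631 CE

The Gregorian equivalent of JDN 2317045 is 2 October 1631.
In the Julian calendar that day is September 22, 1631 CE.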